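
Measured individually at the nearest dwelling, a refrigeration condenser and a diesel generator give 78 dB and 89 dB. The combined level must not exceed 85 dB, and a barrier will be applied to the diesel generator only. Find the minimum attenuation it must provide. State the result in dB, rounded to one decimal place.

5.0 dB

Fixed contribution from the other source: Σ 10^(L/10) = 10^(78/10) = 6.310e+07 (78.00 dB).
To meet 85 dB overall, the treated diesel generator may contribute at most 10^(85/10) − 6.310e+07 = 2.531e+08, i.e. 84.03 dB.
So the diesel generator must be reduced from 89 to 84.03 dB: IL = 4.97 dB.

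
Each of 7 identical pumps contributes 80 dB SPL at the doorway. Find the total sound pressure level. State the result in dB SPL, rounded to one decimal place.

88.5 dB SPL

N identical incoherent sources raise the level by 10·log₁₀ N.
L_total = 80 + 10·log₁₀(7) = 80 + 8.451 = 88.45 dB SPL.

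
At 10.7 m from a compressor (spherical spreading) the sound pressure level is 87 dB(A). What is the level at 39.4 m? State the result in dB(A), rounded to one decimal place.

Point-source attenuation: ΔL = 20·log₁₀(r₂/r₁) = 20·log₁₀(39.4/10.7) = 11.322 dB.
L₂ = 87 − 20·log₁₀(39.4/10.7) = 87 − 11.322 = 75.68 dB(A).

75.7 dB(A)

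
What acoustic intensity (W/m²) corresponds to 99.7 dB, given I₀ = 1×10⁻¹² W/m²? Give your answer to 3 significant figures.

0.00933 W/m²

I = I₀·10^(L/10) = 10⁻¹² × 10^(99.7/10) = 10^(-2.030).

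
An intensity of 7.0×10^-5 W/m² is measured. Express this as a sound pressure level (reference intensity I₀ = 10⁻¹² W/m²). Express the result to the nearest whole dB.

78 dB

Dividing by I₀ shifts the exponent by 12: I/I₀ = 7.0×10^7.
L = 10·(0.8451 + 7) = 78.45 dB.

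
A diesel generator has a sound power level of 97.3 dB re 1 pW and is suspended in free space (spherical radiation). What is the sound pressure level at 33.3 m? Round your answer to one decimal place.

55.9 dB

The power spreads over a sphere of area 4π·r², so L_p = L_w − 10·log₁₀(4π·r²).
4π·r² = 1.393e+04 m², 10·log₁₀ of that is 41.441 dB.
L_p = 97.3 − 41.441 = 55.86 dB.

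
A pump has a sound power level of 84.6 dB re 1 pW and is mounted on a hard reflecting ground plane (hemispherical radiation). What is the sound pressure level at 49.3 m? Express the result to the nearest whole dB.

Free-field hemispherical radiation: L_p = L_w − 10·log₁₀(2π·r²), r = 49.3 m.
2π·r² = 1.527e+04 m², 10·log₁₀ of that is 41.839 dB.
L_p = 84.6 − 41.839 = 42.76 dB.

43 dB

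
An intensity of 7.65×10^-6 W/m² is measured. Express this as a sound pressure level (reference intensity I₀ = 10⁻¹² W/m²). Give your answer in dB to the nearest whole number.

69 dB

I/I₀ = 7.65×10^-6/10⁻¹² = 7.65×10^6, and L = 10·log₁₀(I/I₀).
L = 10·(0.8837 + 6) = 68.84 dB.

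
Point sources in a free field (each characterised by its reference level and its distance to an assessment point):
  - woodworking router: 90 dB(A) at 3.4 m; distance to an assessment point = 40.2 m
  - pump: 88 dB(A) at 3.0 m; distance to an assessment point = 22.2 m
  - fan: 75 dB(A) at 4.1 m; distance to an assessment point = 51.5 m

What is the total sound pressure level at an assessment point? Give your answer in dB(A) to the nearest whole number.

73 dB(A)

Propagate each source to the receiver with L = L_ref − 20·log₁₀(r/r_ref), then add intensities.
woodworking router: 90 − 20·log₁₀(40.2/3.4) = 90 − 21.45 = 68.55 dB(A).
pump: 88 − 20·log₁₀(22.2/3.0) = 88 − 17.38 = 70.62 dB(A).
fan: 75 − 20·log₁₀(51.5/4.1) = 75 − 21.98 = 53.02 dB(A).
Σ 10^(L/10) = 1.888e+07 → L_total = 10·log₁₀(1.888e+07) = 72.76 dB(A).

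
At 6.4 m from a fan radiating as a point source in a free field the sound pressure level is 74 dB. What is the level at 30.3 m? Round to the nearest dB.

60 dB

Point-source attenuation: ΔL = 20·log₁₀(r₂/r₁) = 20·log₁₀(30.3/6.4) = 13.505 dB.
L₂ = 74 − 20·log₁₀(30.3/6.4) = 74 − 13.505 = 60.49 dB.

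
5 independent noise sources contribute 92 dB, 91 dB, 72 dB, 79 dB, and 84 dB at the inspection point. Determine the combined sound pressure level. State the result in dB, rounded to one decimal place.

95.0 dB

Incoherent sources combine by intensity addition: L_total = 10·log₁₀(Σ 10^(L_i/10)).
Σ 10^(L/10) = 10^(92/10) + 10^(91/10) + 10^(72/10) + 10^(79/10) + 10^(84/10) = 3.190e+09.
L_total = 10·log₁₀(3.190e+09) = 95.04 dB.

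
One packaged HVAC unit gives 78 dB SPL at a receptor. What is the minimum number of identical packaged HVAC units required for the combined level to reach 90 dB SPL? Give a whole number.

16

N identical sources give L₁ + 10·log₁₀ N, so require 10·log₁₀ N ≥ 90 − 78 = 12.0 dB.
N ≥ 10^(12.0/10) = 15.849, so N = 16.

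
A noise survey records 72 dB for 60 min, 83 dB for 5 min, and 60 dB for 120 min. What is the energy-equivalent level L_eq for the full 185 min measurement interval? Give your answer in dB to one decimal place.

70.5 dB

Weight each interval's intensity by its duration and average over T = 185 min:
Σ tᵢ·10^(Lᵢ/10) = 60·10^(72/10) + 5·10^(83/10) + 120·10^(60/10) = 2.069e+09.
L_eq = 10·log₁₀(2.069e+09/185) = 70.48 dB.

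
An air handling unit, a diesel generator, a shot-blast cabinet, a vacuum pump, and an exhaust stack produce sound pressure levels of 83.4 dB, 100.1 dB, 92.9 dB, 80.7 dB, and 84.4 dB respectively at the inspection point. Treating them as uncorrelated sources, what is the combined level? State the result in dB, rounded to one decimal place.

101.1 dB

For uncorrelated sources the intensities add, so convert each level to linear form, sum, and take 10·log₁₀ of the total.
Σ 10^(L/10) = 10^(83.4/10) + 10^(100.1/10) + 10^(92.9/10) + 10^(80.7/10) + 10^(84.4/10) = 1.279e+10.
L_total = 10·log₁₀(1.279e+10) = 101.07 dB.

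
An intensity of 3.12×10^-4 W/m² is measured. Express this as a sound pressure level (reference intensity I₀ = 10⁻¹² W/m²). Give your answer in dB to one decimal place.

84.9 dB

Dividing by I₀ shifts the exponent by 12: I/I₀ = 3.12×10^8.
L = 10·(0.4942 + 8) = 84.94 dB.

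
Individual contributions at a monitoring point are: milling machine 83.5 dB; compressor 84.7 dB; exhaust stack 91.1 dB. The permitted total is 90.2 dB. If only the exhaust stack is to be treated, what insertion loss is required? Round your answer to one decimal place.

The untreated sources together contribute 10^(83.5/10) + 10^(84.7/10) = 5.190e+08, i.e. 87.15 dB.
The limit corresponds to 10^(90.2/10) = 1.047e+09; subtracting the fixed part leaves 5.281e+08 for the exhaust stack, i.e. 87.23 dB.
So the exhaust stack must be reduced from 91.1 to 87.23 dB: IL = 3.87 dB.

3.9 dB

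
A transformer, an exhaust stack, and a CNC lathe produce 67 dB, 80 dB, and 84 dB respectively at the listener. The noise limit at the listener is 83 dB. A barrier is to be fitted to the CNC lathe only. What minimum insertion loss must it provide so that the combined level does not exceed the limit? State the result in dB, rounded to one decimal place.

4.2 dB

Fixed contribution from the other sources: Σ 10^(L/10) = 10^(67/10) + 10^(80/10) = 1.050e+08 (80.21 dB).
To meet 83 dB overall, the treated CNC lathe may contribute at most 10^(83/10) − 1.050e+08 = 9.451e+07, i.e. 79.75 dB.
So the CNC lathe must be reduced from 84 to 79.75 dB: IL = 4.25 dB.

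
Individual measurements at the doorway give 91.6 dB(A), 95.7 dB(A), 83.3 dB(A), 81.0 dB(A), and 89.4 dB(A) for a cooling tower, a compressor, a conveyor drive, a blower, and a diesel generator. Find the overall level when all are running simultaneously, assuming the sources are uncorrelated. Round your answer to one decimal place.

Incoherent sources combine by intensity addition: L_total = 10·log₁₀(Σ 10^(L_i/10)).
Σ 10^(L/10) = 10^(91.6/10) + 10^(95.7/10) + 10^(83.3/10) + 10^(81.0/10) + 10^(89.4/10) = 6.371e+09.
L_total = 10·log₁₀(6.371e+09) = 98.04 dB(A).

98.0 dB(A)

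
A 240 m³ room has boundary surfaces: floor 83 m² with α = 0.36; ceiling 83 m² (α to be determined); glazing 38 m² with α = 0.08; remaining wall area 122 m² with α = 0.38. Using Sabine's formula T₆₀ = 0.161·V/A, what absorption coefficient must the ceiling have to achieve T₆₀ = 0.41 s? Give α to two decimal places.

From T₆₀ = 0.161·V/A, the target T₆₀ = 0.41 s needs A = 0.161·240/0.41 = 94.24 m².
Absorption from the other surfaces = 83·0.36 + 38·0.08 + 122·0.38 = 79.28 m², so the ceiling must supply 14.96 m² over 83 m².
α = 14.96/83 = 0.180.

0.18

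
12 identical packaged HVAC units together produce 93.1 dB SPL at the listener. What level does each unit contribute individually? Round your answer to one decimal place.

82.3 dB SPL

For N identical incoherent sources L_total = L₁ + 10·log₁₀ N, so L₁ = 93.1 − 10·log₁₀(12) = 93.1 − 10.792.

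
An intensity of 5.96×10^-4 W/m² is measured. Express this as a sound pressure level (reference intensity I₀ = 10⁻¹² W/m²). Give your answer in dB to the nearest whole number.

L = 10·log₁₀(I/I₀) = 10·log₁₀(5.96×10^-4/10⁻¹²) = 10·log₁₀(5.96×10^8).
L = 10·(0.7752 + 8) = 87.75 dB.

88 dB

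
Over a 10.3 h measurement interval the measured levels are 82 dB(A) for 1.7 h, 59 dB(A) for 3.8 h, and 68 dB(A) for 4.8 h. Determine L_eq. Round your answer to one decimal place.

L_eq = 10·log₁₀[(1/T)·Σ tᵢ·10^(Lᵢ/10)] with T = 10.3 h.
Σ tᵢ·10^(Lᵢ/10) = 1.7·10^(82/10) + 3.8·10^(59/10) + 4.8·10^(68/10) = 3.027e+08.
L_eq = 10·log₁₀(3.027e+08/10.3) = 74.68 dB(A).

74.7 dB(A)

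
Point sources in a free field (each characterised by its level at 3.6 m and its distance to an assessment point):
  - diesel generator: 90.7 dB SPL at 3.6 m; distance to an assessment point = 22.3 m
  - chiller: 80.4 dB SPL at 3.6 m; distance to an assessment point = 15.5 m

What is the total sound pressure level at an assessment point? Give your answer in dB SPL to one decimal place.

75.6 dB SPL

Propagate each source to the receiver with L = L_ref − 20·log₁₀(r/r_ref), then add intensities.
diesel generator: 90.7 − 20·log₁₀(22.3/3.6) = 90.7 − 15.84 = 74.86 dB SPL.
chiller: 80.4 − 20·log₁₀(15.5/3.6) = 80.4 − 12.68 = 67.72 dB SPL.
Σ 10^(L/10) = 3.653e+07 → L_total = 10·log₁₀(3.653e+07) = 75.63 dB SPL.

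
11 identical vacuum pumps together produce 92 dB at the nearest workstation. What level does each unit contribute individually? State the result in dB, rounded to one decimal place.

Dividing the total intensity by 11 lowers the level by 10·log₁₀ 11 = 10.414 dB: L₁ = 92 − 10.414.

81.6 dB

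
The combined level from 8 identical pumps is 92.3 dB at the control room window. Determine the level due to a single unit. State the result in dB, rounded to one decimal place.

For N identical incoherent sources L_total = L₁ + 10·log₁₀ N, so L₁ = 92.3 − 10·log₁₀(8) = 92.3 − 9.031.

83.3 dB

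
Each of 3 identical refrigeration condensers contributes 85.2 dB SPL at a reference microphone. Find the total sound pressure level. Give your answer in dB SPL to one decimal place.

With 3 equal, uncorrelated contributions the intensity is 3× that of one unit, giving a rise of 10·log₁₀ 3.
L_total = 85.2 + 10·log₁₀(3) = 85.2 + 4.771 = 89.97 dB SPL.

90.0 dB SPL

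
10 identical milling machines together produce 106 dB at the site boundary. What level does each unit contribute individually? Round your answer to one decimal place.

96.0 dB

For N identical incoherent sources L_total = L₁ + 10·log₁₀ N, so L₁ = 106 − 10·log₁₀(10) = 106 − 10.000.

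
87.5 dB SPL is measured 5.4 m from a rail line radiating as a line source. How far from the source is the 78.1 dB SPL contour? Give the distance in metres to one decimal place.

For a line source L₁ − L₂ = 10·log₁₀(r₂/r₁), so r₂ = r₁·10^((L₁−L₂)/10).
r₂ = 5.4·10^((87.5−78.1)/10) = 5.4·10^(9.4/10) = 47.03 m.

47.0 m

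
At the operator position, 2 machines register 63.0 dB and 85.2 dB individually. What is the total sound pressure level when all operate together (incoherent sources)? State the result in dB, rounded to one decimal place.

85.2 dB

For uncorrelated sources the intensities add, so convert each level to linear form, sum, and take 10·log₁₀ of the total.
Σ 10^(L/10) = 10^(63.0/10) + 10^(85.2/10) = 3.331e+08.
L_total = 10·log₁₀(3.331e+08) = 85.23 dB.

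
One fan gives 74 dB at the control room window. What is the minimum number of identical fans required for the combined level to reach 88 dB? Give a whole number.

Need L₁ + 10·log₁₀ N ≥ 88, i.e. log₁₀ N ≥ 1.40.
N ≥ 10^(14.0/10) = 25.119, so N = 26.

26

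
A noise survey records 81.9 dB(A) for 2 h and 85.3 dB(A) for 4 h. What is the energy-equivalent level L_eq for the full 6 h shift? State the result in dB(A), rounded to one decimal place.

84.4 dB(A)

Weight each interval's intensity by its duration and average over T = 6 h:
Σ tᵢ·10^(Lᵢ/10) = 2·10^(81.9/10) + 4·10^(85.3/10) = 1.665e+09.
L_eq = 10·log₁₀(1.665e+09/6) = 84.43 dB(A).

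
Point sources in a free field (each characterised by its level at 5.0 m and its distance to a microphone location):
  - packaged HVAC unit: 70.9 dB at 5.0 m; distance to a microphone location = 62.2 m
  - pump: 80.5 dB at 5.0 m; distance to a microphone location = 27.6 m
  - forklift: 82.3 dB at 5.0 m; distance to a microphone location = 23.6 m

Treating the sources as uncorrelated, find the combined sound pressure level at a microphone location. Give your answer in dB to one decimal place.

Propagate each source to the receiver with L = L_ref − 20·log₁₀(r/r_ref), then add intensities.
packaged HVAC unit: 70.9 − 20·log₁₀(62.2/5.0) = 70.9 − 21.90 = 49.00 dB.
pump: 80.5 − 20·log₁₀(27.6/5.0) = 80.5 − 14.84 = 65.66 dB.
forklift: 82.3 − 20·log₁₀(23.6/5.0) = 82.3 − 13.48 = 68.82 dB.
Σ 10^(L/10) = 1.138e+07 → L_total = 10·log₁₀(1.138e+07) = 70.56 dB.

70.6 dB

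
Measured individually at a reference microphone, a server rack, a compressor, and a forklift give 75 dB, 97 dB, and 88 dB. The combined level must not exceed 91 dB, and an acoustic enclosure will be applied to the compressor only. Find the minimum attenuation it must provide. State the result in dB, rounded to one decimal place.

9.2 dB

The untreated sources together contribute 10^(75/10) + 10^(88/10) = 6.626e+08, i.e. 88.21 dB.
The limit corresponds to 10^(91/10) = 1.259e+09; subtracting the fixed part leaves 5.963e+08 for the compressor, i.e. 87.75 dB.
Required insertion loss = 97 − 87.75 = 9.25 dB.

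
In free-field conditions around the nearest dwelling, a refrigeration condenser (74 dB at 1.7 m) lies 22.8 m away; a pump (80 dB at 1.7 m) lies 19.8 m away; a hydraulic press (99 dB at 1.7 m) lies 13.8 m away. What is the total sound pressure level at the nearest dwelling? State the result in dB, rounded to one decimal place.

80.8 dB

Propagate each source to the receiver with L = L_ref − 20·log₁₀(r/r_ref), then add intensities.
refrigeration condenser: 74 − 20·log₁₀(22.8/1.7) = 74 − 22.55 = 51.45 dB.
pump: 80 − 20·log₁₀(19.8/1.7) = 80 − 21.32 = 58.68 dB.
hydraulic press: 99 − 20·log₁₀(13.8/1.7) = 99 − 18.19 = 80.81 dB.
Σ 10^(L/10) = 1.214e+08 → L_total = 10·log₁₀(1.214e+08) = 80.84 dB.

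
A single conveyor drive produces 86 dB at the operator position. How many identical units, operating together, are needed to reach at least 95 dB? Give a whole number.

8

N identical sources give L₁ + 10·log₁₀ N, so require 10·log₁₀ N ≥ 95 − 86 = 9.0 dB.
N ≥ 10^(9.0/10) = 7.943, so N = 8.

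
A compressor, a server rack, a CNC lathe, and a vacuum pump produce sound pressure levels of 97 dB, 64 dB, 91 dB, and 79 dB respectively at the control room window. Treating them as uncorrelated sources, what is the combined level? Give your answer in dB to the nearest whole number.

For uncorrelated sources the intensities add, so convert each level to linear form, sum, and take 10·log₁₀ of the total.
Σ 10^(L/10) = 10^(97/10) + 10^(64/10) + 10^(91/10) + 10^(79/10) = 6.353e+09.
L_total = 10·log₁₀(6.353e+09) = 98.03 dB.

98 dB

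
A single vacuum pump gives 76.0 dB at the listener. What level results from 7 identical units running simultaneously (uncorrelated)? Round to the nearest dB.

N identical incoherent sources raise the level by 10·log₁₀ N.
L_total = 76.0 + 10·log₁₀(7) = 76.0 + 8.451 = 84.45 dB.

84 dB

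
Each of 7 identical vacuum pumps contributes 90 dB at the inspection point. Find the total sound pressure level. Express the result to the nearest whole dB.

98 dB

L_total = L₁ + 10·log₁₀ N for N identical incoherent sources.
L_total = 90 + 10·log₁₀(7) = 90 + 8.451 = 98.45 dB.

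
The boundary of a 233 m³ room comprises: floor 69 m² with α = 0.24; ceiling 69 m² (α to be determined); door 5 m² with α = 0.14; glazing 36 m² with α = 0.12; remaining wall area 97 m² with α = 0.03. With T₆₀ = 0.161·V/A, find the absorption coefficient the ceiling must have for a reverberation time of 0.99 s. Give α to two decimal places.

A = 0.161·V/T₆₀ = 0.161·233/0.99 = 37.89 m² sabins.
Absorption from the other surfaces = 69·0.24 + 5·0.14 + 36·0.12 + 97·0.03 = 24.49 m², so the ceiling must supply 13.40 m² over 69 m².
α = 13.40/69 = 0.194.

0.19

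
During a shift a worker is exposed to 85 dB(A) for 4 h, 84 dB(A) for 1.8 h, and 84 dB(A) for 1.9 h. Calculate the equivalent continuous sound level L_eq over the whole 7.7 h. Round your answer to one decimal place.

84.5 dB(A)

L_eq = 10·log₁₀[(1/T)·Σ tᵢ·10^(Lᵢ/10)] with T = 7.7 h.
Σ tᵢ·10^(Lᵢ/10) = 4·10^(85/10) + 1.8·10^(84/10) + 1.9·10^(84/10) = 2.194e+09.
L_eq = 10·log₁₀(2.194e+09/7.7) = 84.55 dB(A).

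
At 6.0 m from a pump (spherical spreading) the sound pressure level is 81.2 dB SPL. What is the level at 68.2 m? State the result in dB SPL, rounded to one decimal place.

Spherical spreading from a point source gives a 20·log₁₀(r₂/r₁) drop.
L₂ = 81.2 − 20·log₁₀(68.2/6.0) = 81.2 − 21.113 = 60.09 dB SPL.

60.1 dB SPL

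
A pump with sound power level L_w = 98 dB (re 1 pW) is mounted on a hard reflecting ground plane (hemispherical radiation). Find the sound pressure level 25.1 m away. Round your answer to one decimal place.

The power spreads over a hemisphere of area 2π·r², so L_p = L_w − 10·log₁₀(2π·r²).
2π·r² = 3958 m², 10·log₁₀ of that is 35.975 dB.
L_p = 98 − 35.975 = 62.02 dB.

62.0 dB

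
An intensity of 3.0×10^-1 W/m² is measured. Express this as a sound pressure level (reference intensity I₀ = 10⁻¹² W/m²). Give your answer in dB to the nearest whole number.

Dividing by I₀ shifts the exponent by 12: I/I₀ = 3.0×10^11.
L = 10·(0.4771 + 11) = 114.77 dB.

115 dB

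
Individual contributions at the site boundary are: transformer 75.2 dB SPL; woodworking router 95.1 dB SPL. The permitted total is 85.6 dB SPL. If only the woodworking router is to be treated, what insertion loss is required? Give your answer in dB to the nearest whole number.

10 dB

Everything except the woodworking router sums to 10^(75.2/10) = 3.311e+07 in linear terms, 75.20 dB SPL.
To meet 85.6 dB SPL overall, the treated woodworking router may contribute at most 10^(85.6/10) − 3.311e+07 = 3.300e+08, i.e. 85.18 dB SPL.
Required insertion loss = 95.1 − 85.18 = 9.92 dB.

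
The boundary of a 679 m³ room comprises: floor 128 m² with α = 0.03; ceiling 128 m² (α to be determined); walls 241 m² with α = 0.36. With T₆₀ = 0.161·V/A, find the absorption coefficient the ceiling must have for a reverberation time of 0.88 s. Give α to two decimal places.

A = 0.161·V/T₆₀ = 0.161·679/0.88 = 124.23 m² sabins.
Absorption from the other surfaces = 128·0.03 + 241·0.36 = 90.60 m², so the ceiling must supply 33.63 m² over 128 m².
α = 33.63/128 = 0.263.

0.26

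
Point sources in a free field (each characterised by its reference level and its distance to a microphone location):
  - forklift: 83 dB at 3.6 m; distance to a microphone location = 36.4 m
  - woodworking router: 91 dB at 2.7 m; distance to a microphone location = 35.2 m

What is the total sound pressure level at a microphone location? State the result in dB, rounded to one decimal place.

Apply inverse-square spreading to bring every level to the receiver, then sum 10^(L/10).
forklift: 83 − 20·log₁₀(36.4/3.6) = 83 − 20.10 = 62.90 dB.
woodworking router: 91 − 20·log₁₀(35.2/2.7) = 91 − 22.30 = 68.70 dB.
Σ 10^(L/10) = 9.359e+06 → L_total = 10·log₁₀(9.359e+06) = 69.71 dB.

69.7 dB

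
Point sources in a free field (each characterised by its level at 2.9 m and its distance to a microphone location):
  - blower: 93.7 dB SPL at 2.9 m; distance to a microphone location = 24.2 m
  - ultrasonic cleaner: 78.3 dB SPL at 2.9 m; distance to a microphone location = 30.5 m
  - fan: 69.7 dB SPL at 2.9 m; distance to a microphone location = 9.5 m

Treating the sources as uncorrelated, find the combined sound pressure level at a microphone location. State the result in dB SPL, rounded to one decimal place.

Propagate each source to the receiver with L = L_ref − 20·log₁₀(r/r_ref), then add intensities.
blower: 93.7 − 20·log₁₀(24.2/2.9) = 93.7 − 18.43 = 75.27 dB SPL.
ultrasonic cleaner: 78.3 − 20·log₁₀(30.5/2.9) = 78.3 − 20.44 = 57.86 dB SPL.
fan: 69.7 − 20·log₁₀(9.5/2.9) = 69.7 − 10.31 = 59.39 dB SPL.
Σ 10^(L/10) = 3.514e+07 → L_total = 10·log₁₀(3.514e+07) = 75.46 dB SPL.

75.5 dB SPL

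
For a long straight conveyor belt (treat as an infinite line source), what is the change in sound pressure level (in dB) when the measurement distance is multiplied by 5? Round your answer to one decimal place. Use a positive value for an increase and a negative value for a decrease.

-7.0 dB

A line source loses 3 dB per doubling of distance; generally ΔL = −10·log₁₀(r₂/r₁).
ΔL = −10·log₁₀(5) = -6.99 dB.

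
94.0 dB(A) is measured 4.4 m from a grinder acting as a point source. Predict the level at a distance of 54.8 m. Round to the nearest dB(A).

Spherical spreading from a point source gives a 20·log₁₀(r₂/r₁) drop.
L₂ = 94.0 − 20·log₁₀(54.8/4.4) = 94.0 − 21.907 = 72.09 dB(A).

72 dB(A)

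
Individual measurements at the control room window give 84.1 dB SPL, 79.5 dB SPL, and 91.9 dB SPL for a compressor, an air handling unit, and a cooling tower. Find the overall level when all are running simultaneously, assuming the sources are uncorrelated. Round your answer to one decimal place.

92.8 dB SPL

For uncorrelated sources the intensities add, so convert each level to linear form, sum, and take 10·log₁₀ of the total.
Σ 10^(L/10) = 10^(84.1/10) + 10^(79.5/10) + 10^(91.9/10) = 1.895e+09.
L_total = 10·log₁₀(1.895e+09) = 92.78 dB SPL.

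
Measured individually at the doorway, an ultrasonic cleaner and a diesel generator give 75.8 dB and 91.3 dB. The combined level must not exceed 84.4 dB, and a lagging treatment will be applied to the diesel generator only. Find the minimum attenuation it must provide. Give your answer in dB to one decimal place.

7.5 dB

Fixed contribution from the other source: Σ 10^(L/10) = 10^(75.8/10) = 3.802e+07 (75.80 dB).
To meet 84.4 dB overall, the treated diesel generator may contribute at most 10^(84.4/10) − 3.802e+07 = 2.374e+08, i.e. 83.75 dB.
Required insertion loss = 91.3 − 83.75 = 7.55 dB.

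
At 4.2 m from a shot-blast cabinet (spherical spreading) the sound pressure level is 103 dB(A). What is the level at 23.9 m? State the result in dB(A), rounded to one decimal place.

For a point source, L₂ = L₁ − 20·log₁₀(r₂/r₁).
L₂ = 103 − 20·log₁₀(23.9/4.2) = 103 − 15.103 = 87.90 dB(A).

87.9 dB(A)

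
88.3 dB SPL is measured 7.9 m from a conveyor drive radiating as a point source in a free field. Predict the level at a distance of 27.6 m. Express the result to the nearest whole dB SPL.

77 dB SPL

Spherical spreading from a point source gives a 20·log₁₀(r₂/r₁) drop.
L₂ = 88.3 − 20·log₁₀(27.6/7.9) = 88.3 − 10.866 = 77.43 dB SPL.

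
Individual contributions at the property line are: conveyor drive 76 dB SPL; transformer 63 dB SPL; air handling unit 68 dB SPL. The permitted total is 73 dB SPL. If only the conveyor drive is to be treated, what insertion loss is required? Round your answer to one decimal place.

The untreated sources together contribute 10^(63/10) + 10^(68/10) = 8.305e+06, i.e. 69.19 dB SPL.
The limit corresponds to 10^(73/10) = 1.995e+07; subtracting the fixed part leaves 1.165e+07 for the conveyor drive, i.e. 70.66 dB SPL.
So the conveyor drive must be reduced from 76 to 70.66 dB SPL: IL = 5.34 dB.

5.3 dB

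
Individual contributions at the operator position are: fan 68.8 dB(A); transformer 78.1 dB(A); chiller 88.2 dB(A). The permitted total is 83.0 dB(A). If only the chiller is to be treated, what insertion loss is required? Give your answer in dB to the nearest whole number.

Everything except the chiller sums to 10^(68.8/10) + 10^(78.1/10) = 7.215e+07 in linear terms, 78.58 dB(A).
The limit corresponds to 10^(83.0/10) = 1.995e+08; subtracting the fixed part leaves 1.274e+08 for the chiller, i.e. 81.05 dB(A).
So the chiller must be reduced from 88.2 to 81.05 dB(A): IL = 7.15 dB.

7 dB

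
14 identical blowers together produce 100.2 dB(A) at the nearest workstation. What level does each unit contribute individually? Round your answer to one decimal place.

14 equal contributions raise the level by 10·log₁₀ 14 = 11.461 dB, so each unit alone gives 100.2 − 11.461.

88.7 dB(A)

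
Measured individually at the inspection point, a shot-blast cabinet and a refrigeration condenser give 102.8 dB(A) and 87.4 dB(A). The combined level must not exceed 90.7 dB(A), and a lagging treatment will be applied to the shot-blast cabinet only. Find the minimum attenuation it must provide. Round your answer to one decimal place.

14.8 dB

The untreated sources together contribute 10^(87.4/10) = 5.495e+08, i.e. 87.40 dB(A).
To meet 90.7 dB(A) overall, the treated shot-blast cabinet may contribute at most 10^(90.7/10) − 5.495e+08 = 6.254e+08, i.e. 87.96 dB(A).
Required insertion loss = 102.8 − 87.96 = 14.84 dB.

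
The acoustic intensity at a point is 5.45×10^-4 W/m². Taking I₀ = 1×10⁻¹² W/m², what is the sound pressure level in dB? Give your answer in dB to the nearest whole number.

87 dB

L = 10·log₁₀(I/I₀) = 10·log₁₀(5.45×10^-4/10⁻¹²) = 10·log₁₀(5.45×10^8).
L = 10·(0.7364 + 8) = 87.36 dB.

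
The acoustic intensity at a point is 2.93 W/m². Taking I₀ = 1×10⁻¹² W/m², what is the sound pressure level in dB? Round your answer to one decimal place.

124.7 dB

Dividing by I₀ shifts the exponent by 12: I/I₀ = 2.93×10^12.
L = 10·(0.4669 + 12) = 124.67 dB.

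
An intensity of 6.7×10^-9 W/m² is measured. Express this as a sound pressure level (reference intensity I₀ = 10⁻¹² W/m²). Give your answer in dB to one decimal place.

38.3 dB

L = 10·log₁₀(I/I₀) = 10·log₁₀(6.7×10^-9/10⁻¹²) = 10·log₁₀(6.7×10^3).
L = 10·(0.8261 + 3) = 38.26 dB.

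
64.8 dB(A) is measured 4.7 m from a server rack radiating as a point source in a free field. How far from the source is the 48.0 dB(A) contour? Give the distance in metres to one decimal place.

The 16.8 dB drop corresponds to a distance ratio of 10^(16.8/20) for a point source.
r₂ = 4.7·10^((64.8−48.0)/20) = 4.7·10^(16.8/20) = 32.52 m.

32.5 m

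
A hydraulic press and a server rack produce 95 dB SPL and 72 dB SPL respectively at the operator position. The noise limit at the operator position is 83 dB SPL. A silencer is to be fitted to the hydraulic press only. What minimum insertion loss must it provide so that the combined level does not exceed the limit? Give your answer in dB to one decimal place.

12.4 dB

Fixed contribution from the other source: Σ 10^(L/10) = 10^(72/10) = 1.585e+07 (72.00 dB SPL).
To meet 83 dB SPL overall, the treated hydraulic press may contribute at most 10^(83/10) − 1.585e+07 = 1.837e+08, i.e. 82.64 dB SPL.
So the hydraulic press must be reduced from 95 to 82.64 dB SPL: IL = 12.36 dB.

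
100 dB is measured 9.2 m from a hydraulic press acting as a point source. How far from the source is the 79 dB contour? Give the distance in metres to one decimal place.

For a point source L₁ − L₂ = 20·log₁₀(r₂/r₁), so r₂ = r₁·10^((L₁−L₂)/20).
r₂ = 9.2·10^((100−79)/20) = 9.2·10^(21.0/20) = 103.23 m.

103.2 m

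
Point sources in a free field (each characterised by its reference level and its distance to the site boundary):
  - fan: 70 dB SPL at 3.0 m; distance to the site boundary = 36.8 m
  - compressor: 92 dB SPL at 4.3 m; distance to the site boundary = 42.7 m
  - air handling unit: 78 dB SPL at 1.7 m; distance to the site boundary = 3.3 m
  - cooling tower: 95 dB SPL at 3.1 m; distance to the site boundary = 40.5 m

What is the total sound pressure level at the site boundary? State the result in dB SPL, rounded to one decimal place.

First find each source's level at the receiver (point-source: −20·log₁₀(r/r_ref)), then combine on an intensity basis.
fan: 70 − 20·log₁₀(36.8/3.0) = 70 − 21.77 = 48.23 dB SPL.
compressor: 92 − 20·log₁₀(42.7/4.3) = 92 − 19.94 = 72.06 dB SPL.
air handling unit: 78 − 20·log₁₀(3.3/1.7) = 78 − 5.76 = 72.24 dB SPL.
cooling tower: 95 − 20·log₁₀(40.5/3.1) = 95 − 22.32 = 72.68 dB SPL.
Σ 10^(L/10) = 5.141e+07 → L_total = 10·log₁₀(5.141e+07) = 77.11 dB SPL.

77.1 dB SPL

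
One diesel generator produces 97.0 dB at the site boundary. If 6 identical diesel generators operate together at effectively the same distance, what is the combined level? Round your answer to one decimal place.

L_total = L₁ + 10·log₁₀ N for N identical incoherent sources.
L_total = 97.0 + 10·log₁₀(6) = 97.0 + 7.782 = 104.78 dB.

104.8 dB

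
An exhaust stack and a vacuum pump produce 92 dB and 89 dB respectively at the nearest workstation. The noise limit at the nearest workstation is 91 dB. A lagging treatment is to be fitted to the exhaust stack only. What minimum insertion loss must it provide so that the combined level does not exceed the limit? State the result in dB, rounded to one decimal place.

5.3 dB

Everything except the exhaust stack sums to 10^(89/10) = 7.943e+08 in linear terms, 89.00 dB.
The limit corresponds to 10^(91/10) = 1.259e+09; subtracting the fixed part leaves 4.646e+08 for the exhaust stack, i.e. 86.67 dB.
Required insertion loss = 92 − 86.67 = 5.33 dB.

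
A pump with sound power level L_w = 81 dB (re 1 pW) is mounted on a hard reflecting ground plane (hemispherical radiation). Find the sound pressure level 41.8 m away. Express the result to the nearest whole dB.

41 dB

Free-field hemispherical radiation: L_p = L_w − 10·log₁₀(2π·r²), r = 41.8 m.
2π·r² = 1.098e+04 m², 10·log₁₀ of that is 40.405 dB.
L_p = 81 − 40.405 = 40.59 dB.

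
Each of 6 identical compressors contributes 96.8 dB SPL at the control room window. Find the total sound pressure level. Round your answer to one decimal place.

104.6 dB SPL

With 6 equal, uncorrelated contributions the intensity is 6× that of one unit, giving a rise of 10·log₁₀ 6.
L_total = 96.8 + 10·log₁₀(6) = 96.8 + 7.782 = 104.58 dB SPL.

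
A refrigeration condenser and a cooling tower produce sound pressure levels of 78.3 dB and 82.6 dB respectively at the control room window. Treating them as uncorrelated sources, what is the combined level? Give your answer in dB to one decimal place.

Incoherent sources combine by intensity addition: L_total = 10·log₁₀(Σ 10^(L_i/10)).
Σ 10^(L/10) = 10^(78.3/10) + 10^(82.6/10) = 2.496e+08.
L_total = 10·log₁₀(2.496e+08) = 83.97 dB.

84.0 dB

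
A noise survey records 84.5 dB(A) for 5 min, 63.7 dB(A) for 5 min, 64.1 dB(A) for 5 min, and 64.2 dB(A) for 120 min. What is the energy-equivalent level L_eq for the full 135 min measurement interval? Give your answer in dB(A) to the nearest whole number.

71 dB(A)

Weight each interval's intensity by its duration and average over T = 135 min:
Σ tᵢ·10^(Lᵢ/10) = 5·10^(84.5/10) + 5·10^(63.7/10) + 5·10^(64.1/10) + 120·10^(64.2/10) = 1.749e+09.
L_eq = 10·log₁₀(1.749e+09/135) = 71.13 dB(A).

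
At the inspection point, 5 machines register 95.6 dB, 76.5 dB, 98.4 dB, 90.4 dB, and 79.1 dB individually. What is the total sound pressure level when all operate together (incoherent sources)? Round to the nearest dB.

Incoherent sources combine by intensity addition: L_total = 10·log₁₀(Σ 10^(L_i/10)).
Σ 10^(L/10) = 10^(95.6/10) + 10^(76.5/10) + 10^(98.4/10) + 10^(90.4/10) + 10^(79.1/10) = 1.177e+10.
L_total = 10·log₁₀(1.177e+10) = 100.71 dB.

101 dB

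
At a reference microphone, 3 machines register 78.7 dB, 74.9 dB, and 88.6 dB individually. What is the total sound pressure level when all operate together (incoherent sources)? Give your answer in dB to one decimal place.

89.2 dB

Incoherent sources combine by intensity addition: L_total = 10·log₁₀(Σ 10^(L_i/10)).
Σ 10^(L/10) = 10^(78.7/10) + 10^(74.9/10) + 10^(88.6/10) = 8.295e+08.
L_total = 10·log₁₀(8.295e+08) = 89.19 dB.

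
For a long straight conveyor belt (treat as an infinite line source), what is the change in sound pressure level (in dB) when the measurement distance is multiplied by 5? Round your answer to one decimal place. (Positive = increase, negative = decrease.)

-7.0 dB

A line source loses 3 dB per doubling of distance; generally ΔL = −10·log₁₀(r₂/r₁).
ΔL = −10·log₁₀(5) = -6.99 dB.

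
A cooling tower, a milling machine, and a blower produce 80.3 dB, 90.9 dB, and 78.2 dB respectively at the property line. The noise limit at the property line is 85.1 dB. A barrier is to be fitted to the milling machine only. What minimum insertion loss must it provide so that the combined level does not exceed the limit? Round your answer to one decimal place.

Everything except the milling machine sums to 10^(80.3/10) + 10^(78.2/10) = 1.732e+08 in linear terms, 82.39 dB.
The limit corresponds to 10^(85.1/10) = 3.236e+08; subtracting the fixed part leaves 1.504e+08 for the milling machine, i.e. 81.77 dB.
Required insertion loss = 90.9 − 81.77 = 9.13 dB.

9.1 dB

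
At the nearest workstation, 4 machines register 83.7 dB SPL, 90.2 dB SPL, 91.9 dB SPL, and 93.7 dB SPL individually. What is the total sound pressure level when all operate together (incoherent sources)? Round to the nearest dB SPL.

Incoherent sources combine by intensity addition: L_total = 10·log₁₀(Σ 10^(L_i/10)).
Σ 10^(L/10) = 10^(83.7/10) + 10^(90.2/10) + 10^(91.9/10) + 10^(93.7/10) = 5.175e+09.
L_total = 10·log₁₀(5.175e+09) = 97.14 dB SPL.

97 dB SPL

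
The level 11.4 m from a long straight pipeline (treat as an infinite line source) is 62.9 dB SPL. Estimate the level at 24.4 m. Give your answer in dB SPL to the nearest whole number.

60 dB SPL

Line-source attenuation: ΔL = 10·log₁₀(r₂/r₁) = 10·log₁₀(24.4/11.4) = 3.305 dB.
L₂ = 62.9 − 10·log₁₀(24.4/11.4) = 62.9 − 3.305 = 59.60 dB SPL.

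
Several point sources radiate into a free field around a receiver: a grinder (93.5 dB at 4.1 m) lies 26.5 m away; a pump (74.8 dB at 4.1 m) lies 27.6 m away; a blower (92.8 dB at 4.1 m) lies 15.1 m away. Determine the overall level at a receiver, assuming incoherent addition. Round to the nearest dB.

Propagate each source to the receiver with L = L_ref − 20·log₁₀(r/r_ref), then add intensities.
grinder: 93.5 − 20·log₁₀(26.5/4.1) = 93.5 − 16.21 = 77.29 dB.
pump: 74.8 − 20·log₁₀(27.6/4.1) = 74.8 − 16.56 = 58.24 dB.
blower: 92.8 − 20·log₁₀(15.1/4.1) = 92.8 − 11.32 = 81.48 dB.
Σ 10^(L/10) = 1.947e+08 → L_total = 10·log₁₀(1.947e+08) = 82.89 dB.

83 dB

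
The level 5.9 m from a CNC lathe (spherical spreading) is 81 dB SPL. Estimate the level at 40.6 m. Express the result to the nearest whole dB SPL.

Point-source attenuation: ΔL = 20·log₁₀(r₂/r₁) = 20·log₁₀(40.6/5.9) = 16.753 dB.
L₂ = 81 − 20·log₁₀(40.6/5.9) = 81 − 16.753 = 64.25 dB SPL.

64 dB SPL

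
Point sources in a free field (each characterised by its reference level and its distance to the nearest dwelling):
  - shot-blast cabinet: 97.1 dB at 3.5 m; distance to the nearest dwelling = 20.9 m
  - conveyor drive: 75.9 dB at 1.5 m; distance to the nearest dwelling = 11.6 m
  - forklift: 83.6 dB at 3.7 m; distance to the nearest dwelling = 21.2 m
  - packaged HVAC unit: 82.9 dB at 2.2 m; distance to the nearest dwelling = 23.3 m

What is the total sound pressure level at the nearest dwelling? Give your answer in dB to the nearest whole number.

82 dB

Apply inverse-square spreading to bring every level to the receiver, then sum 10^(L/10).
shot-blast cabinet: 97.1 − 20·log₁₀(20.9/3.5) = 97.1 − 15.52 = 81.58 dB.
conveyor drive: 75.9 − 20·log₁₀(11.6/1.5) = 75.9 − 17.77 = 58.13 dB.
forklift: 83.6 − 20·log₁₀(21.2/3.7) = 83.6 − 15.16 = 68.44 dB.
packaged HVAC unit: 82.9 − 20·log₁₀(23.3/2.2) = 82.9 − 20.50 = 62.40 dB.
Σ 10^(L/10) = 1.532e+08 → L_total = 10·log₁₀(1.532e+08) = 81.85 dB.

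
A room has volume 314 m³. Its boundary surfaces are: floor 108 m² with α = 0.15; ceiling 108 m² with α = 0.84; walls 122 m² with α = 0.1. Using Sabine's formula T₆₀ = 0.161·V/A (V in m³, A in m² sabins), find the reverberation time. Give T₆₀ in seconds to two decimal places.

0.42 s

Total absorption A = 108·0.15 + 108·0.84 + 122·0.1 = 119.12 m² sabins.
T₆₀ = 0.161 × 314 / 119.12 = 0.424 s.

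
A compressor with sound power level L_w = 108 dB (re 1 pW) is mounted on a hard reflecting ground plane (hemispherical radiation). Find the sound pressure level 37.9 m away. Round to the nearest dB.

68 dB

L_p = L_w − 10·log₁₀(2π·r²) with r = 37.9 m.
2π·r² = 9025 m², 10·log₁₀ of that is 39.555 dB.
L_p = 108 − 39.555 = 68.45 dB.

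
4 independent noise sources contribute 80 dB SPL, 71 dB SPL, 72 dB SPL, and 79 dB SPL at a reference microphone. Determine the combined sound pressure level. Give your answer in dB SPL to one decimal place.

83.2 dB SPL

Incoherent sources combine by intensity addition: L_total = 10·log₁₀(Σ 10^(L_i/10)).
Σ 10^(L/10) = 10^(80/10) + 10^(71/10) + 10^(72/10) + 10^(79/10) = 2.079e+08.
L_total = 10·log₁₀(2.079e+08) = 83.18 dB SPL.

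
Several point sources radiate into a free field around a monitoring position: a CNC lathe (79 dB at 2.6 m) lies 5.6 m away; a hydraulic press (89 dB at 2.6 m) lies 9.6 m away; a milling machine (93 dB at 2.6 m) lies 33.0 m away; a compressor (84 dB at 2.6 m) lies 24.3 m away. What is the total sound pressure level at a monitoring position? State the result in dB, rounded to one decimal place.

79.6 dB

First find each source's level at the receiver (point-source: −20·log₁₀(r/r_ref)), then combine on an intensity basis.
CNC lathe: 79 − 20·log₁₀(5.6/2.6) = 79 − 6.66 = 72.34 dB.
hydraulic press: 89 − 20·log₁₀(9.6/2.6) = 89 − 11.35 = 77.65 dB.
milling machine: 93 − 20·log₁₀(33.0/2.6) = 93 − 22.07 = 70.93 dB.
compressor: 84 − 20·log₁₀(24.3/2.6) = 84 − 19.41 = 64.59 dB.
Σ 10^(L/10) = 9.065e+07 → L_total = 10·log₁₀(9.065e+07) = 79.57 dB.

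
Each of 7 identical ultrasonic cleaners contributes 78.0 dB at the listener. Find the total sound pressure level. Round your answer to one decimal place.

L_total = L₁ + 10·log₁₀ N for N identical incoherent sources.
L_total = 78.0 + 10·log₁₀(7) = 78.0 + 8.451 = 86.45 dB.

86.5 dB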